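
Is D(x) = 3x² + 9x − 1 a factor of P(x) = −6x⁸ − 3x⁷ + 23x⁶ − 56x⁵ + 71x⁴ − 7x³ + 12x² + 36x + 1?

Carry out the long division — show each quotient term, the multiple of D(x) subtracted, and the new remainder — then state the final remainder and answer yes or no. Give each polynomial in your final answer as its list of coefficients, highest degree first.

Step 1: lead(−6x⁸ − 3x⁷ + 23x⁶ − 56x⁵ + 71x⁴ − 7x³ + 12x² + 36x + 1) ÷ lead(D) = −6x⁸ ÷ 3x² = −2x⁶. Subtract (−2x⁶)·D = −6x⁸ − 18x⁷ + 2x⁶. Remainder: 15x⁷ + 21x⁶ − 56x⁵ + 71x⁴ − 7x³ + 12x² + 36x + 1.
Step 2: lead(15x⁷ + 21x⁶ − 56x⁵ + 71x⁴ − 7x³ + 12x² + 36x + 1) ÷ lead(D) = 15x⁷ ÷ 3x² = 5x⁵. Subtract (5x⁵)·D = 15x⁷ + 45x⁶ − 5x⁵. Remainder: −24x⁶ − 51x⁵ + 71x⁴ − 7x³ + 12x² + 36x + 1.
Step 3: lead(−24x⁶ − 51x⁵ + 71x⁴ − 7x³ + 12x² + 36x + 1) ÷ lead(D) = −24x⁶ ÷ 3x² = −8x⁴. Subtract (−8x⁴)·D = −24x⁶ − 72x⁵ + 8x⁴. Remainder: 21x⁵ + 63x⁴ − 7x³ + 12x² + 36x + 1.
Step 4: lead(21x⁵ + 63x⁴ − 7x³ + 12x² + 36x + 1) ÷ lead(D) = 21x⁵ ÷ 3x² = 7x³. Subtract (7x³)·D = 21x⁵ + 63x⁴ − 7x³. Remainder: 12x² + 36x + 1.
Step 5: lead(12x² + 36x + 1) ÷ lead(D) = 12x² ÷ 3x² = 4. Subtract (4)·D = 12x² + 36x − 4. Remainder: 5.

R = [5], so D(x) is not a factor of P(x). no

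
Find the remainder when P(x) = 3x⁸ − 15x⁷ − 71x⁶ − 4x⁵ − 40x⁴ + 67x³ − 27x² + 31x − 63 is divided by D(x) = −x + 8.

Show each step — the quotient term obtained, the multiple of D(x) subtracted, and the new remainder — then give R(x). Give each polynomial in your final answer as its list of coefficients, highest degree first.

Step 1: lead(3x⁸ − 15x⁷ − 71x⁶ − 4x⁵ − 40x⁴ + 67x³ − 27x² + 31x − 63) ÷ lead(D) = 3x⁸ ÷ −x = −3x⁷. Subtract (−3x⁷)·D = 3x⁸ − 24x⁷. Remainder: 9x⁷ − 71x⁶ − 4x⁵ − 40x⁴ + 67x³ − 27x² + 31x − 63.
Step 2: lead(9x⁷ − 71x⁶ − 4x⁵ − 40x⁴ + 67x³ − 27x² + 31x − 63) ÷ lead(D) = 9x⁷ ÷ −x = −9x⁶. Subtract (−9x⁶)·D = 9x⁷ − 72x⁶. Remainder: x⁶ − 4x⁵ − 40x⁴ + 67x³ − 27x² + 31x − 63.
Step 3: lead(x⁶ − 4x⁵ − 40x⁴ + 67x³ − 27x² + 31x − 63) ÷ lead(D) = x⁶ ÷ −x = −x⁵. Subtract (−x⁵)·D = x⁶ − 8x⁵. Remainder: 4x⁵ − 40x⁴ + 67x³ − 27x² + 31x − 63.
Step 4: lead(4x⁵ − 40x⁴ + 67x³ − 27x² + 31x − 63) ÷ lead(D) = 4x⁵ ÷ −x = −4x⁴. Subtract (−4x⁴)·D = 4x⁵ − 32x⁴. Remainder: −8x⁴ + 67x³ − 27x² + 31x − 63.
Step 5: lead(−8x⁴ + 67x³ − 27x² + 31x − 63) ÷ lead(D) = −8x⁴ ÷ −x = 8x³. Subtract (8x³)·D = −8x⁴ + 64x³. Remainder: 3x³ − 27x² + 31x − 63.
Step 6: lead(3x³ − 27x² + 31x − 63) ÷ lead(D) = 3x³ ÷ −x = −3x². Subtract (−3x²)·D = 3x³ − 24x². Remainder: −3x² + 31x − 63.
Step 7: lead(−3x² + 31x − 63) ÷ lead(D) = −3x² ÷ −x = 3x. Subtract (3x)·D = −3x² + 24x. Remainder: 7x − 63.
Step 8: lead(7x − 63) ÷ lead(D) = 7x ÷ −x = −7. Subtract (−7)·D = 7x − 56. Remainder: −7.

R = [-7]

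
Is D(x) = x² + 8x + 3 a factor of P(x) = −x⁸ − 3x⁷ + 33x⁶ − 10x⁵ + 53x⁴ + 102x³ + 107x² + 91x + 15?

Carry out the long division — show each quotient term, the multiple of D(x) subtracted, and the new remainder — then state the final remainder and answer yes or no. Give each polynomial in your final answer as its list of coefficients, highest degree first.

Step 1: lead(−x⁸ − 3x⁷ + 33x⁶ − 10x⁵ + 53x⁴ + 102x³ + 107x² + 91x + 15) ÷ lead(D) = −x⁸ ÷ x² = −x⁶. Subtract (−x⁶)·D = −x⁸ − 8x⁷ − 3x⁶. Remainder: 5x⁷ + 36x⁶ − 10x⁵ + 53x⁴ + 102x³ + 107x² + 91x + 15.
Step 2: lead(5x⁷ + 36x⁶ − 10x⁵ + 53x⁴ + 102x³ + 107x² + 91x + 15) ÷ lead(D) = 5x⁷ ÷ x² = 5x⁵. Subtract (5x⁵)·D = 5x⁷ + 40x⁶ + 15x⁵. Remainder: −4x⁶ − 25x⁵ + 53x⁴ + 102x³ + 107x² + 91x + 15.
Step 3: lead(−4x⁶ − 25x⁵ + 53x⁴ + 102x³ + 107x² + 91x + 15) ÷ lead(D) = −4x⁶ ÷ x² = −4x⁴. Subtract (−4x⁴)·D = −4x⁶ − 32x⁵ − 12x⁴. Remainder: 7x⁵ + 65x⁴ + 102x³ + 107x² + 91x + 15.
Step 4: lead(7x⁵ + 65x⁴ + 102x³ + 107x² + 91x + 15) ÷ lead(D) = 7x⁵ ÷ x² = 7x³. Subtract (7x³)·D = 7x⁵ + 56x⁴ + 21x³. Remainder: 9x⁴ + 81x³ + 107x² + 91x + 15.
Step 5: lead(9x⁴ + 81x³ + 107x² + 91x + 15) ÷ lead(D) = 9x⁴ ÷ x² = 9x². Subtract (9x²)·D = 9x⁴ + 72x³ + 27x². Remainder: 9x³ + 80x² + 91x + 15.
Step 6: lead(9x³ + 80x² + 91x + 15) ÷ lead(D) = 9x³ ÷ x² = 9x. Subtract (9x)·D = 9x³ + 72x² + 27x. Remainder: 8x² + 64x + 15.
Step 7: lead(8x² + 64x + 15) ÷ lead(D) = 8x² ÷ x² = 8. Subtract (8)·D = 8x² + 64x + 24. Remainder: −9.

R = [-9], so D(x) is not a factor of P(x). no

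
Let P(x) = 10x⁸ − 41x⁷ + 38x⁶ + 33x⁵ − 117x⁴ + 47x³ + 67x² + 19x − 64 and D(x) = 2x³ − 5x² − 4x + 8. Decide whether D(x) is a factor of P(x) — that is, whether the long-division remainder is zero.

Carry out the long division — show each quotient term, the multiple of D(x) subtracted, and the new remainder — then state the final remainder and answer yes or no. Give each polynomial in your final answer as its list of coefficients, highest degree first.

R = [-6, -9, 8], so D(x) is not a factor of P(x). no

Step 1: lead(10x⁸ − 41x⁷ + 38x⁶ + 33x⁵ − 117x⁴ + 47x³ + 67x² + 19x − 64) ÷ lead(D) = 10x⁸ ÷ 2x³ = 5x⁵. Subtract (5x⁵)·D = 10x⁸ − 25x⁷ − 20x⁶ + 40x⁵. Remainder: −16x⁷ + 58x⁶ − 7x⁵ − 117x⁴ + 47x³ + 67x² + 19x − 64.
Step 2: lead(−16x⁷ + 58x⁶ − 7x⁵ − 117x⁴ + 47x³ + 67x² + 19x − 64) ÷ lead(D) = −16x⁷ ÷ 2x³ = −8x⁴. Subtract (−8x⁴)·D = −16x⁷ + 40x⁶ + 32x⁵ − 64x⁴. Remainder: 18x⁶ − 39x⁵ − 53x⁴ + 47x³ + 67x² + 19x − 64.
Step 3: lead(18x⁶ − 39x⁵ − 53x⁴ + 47x³ + 67x² + 19x − 64) ÷ lead(D) = 18x⁶ ÷ 2x³ = 9x³. Subtract (9x³)·D = 18x⁶ − 45x⁵ − 36x⁴ + 72x³. Remainder: 6x⁵ − 17x⁴ − 25x³ + 67x² + 19x − 64.
Step 4: lead(6x⁵ − 17x⁴ − 25x³ + 67x² + 19x − 64) ÷ lead(D) = 6x⁵ ÷ 2x³ = 3x². Subtract (3x²)·D = 6x⁵ − 15x⁴ − 12x³ + 24x². Remainder: −2x⁴ − 13x³ + 43x² + 19x − 64.
Step 5: lead(−2x⁴ − 13x³ + 43x² + 19x − 64) ÷ lead(D) = −2x⁴ ÷ 2x³ = −x. Subtract (−x)·D = −2x⁴ + 5x³ + 4x² − 8x. Remainder: −18x³ + 39x² + 27x − 64.
Step 6: lead(−18x³ + 39x² + 27x − 64) ÷ lead(D) = −18x³ ÷ 2x³ = −9. Subtract (−9)·D = −18x³ + 45x² + 36x − 72. Remainder: −6x² − 9x + 8.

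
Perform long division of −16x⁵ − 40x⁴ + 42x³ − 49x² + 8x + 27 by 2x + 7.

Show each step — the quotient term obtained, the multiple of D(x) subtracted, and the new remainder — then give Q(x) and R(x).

Step 1: lead(−16x⁵ − 40x⁴ + 42x³ − 49x² + 8x + 27) ÷ lead(D) = −16x⁵ ÷ 2x = −8x⁴. Subtract (−8x⁴)·D = −16x⁵ − 56x⁴. Remainder: 16x⁴ + 42x³ − 49x² + 8x + 27.
Step 2: lead(16x⁴ + 42x³ − 49x² + 8x + 27) ÷ lead(D) = 16x⁴ ÷ 2x = 8x³. Subtract (8x³)·D = 16x⁴ + 56x³. Remainder: −14x³ − 49x² + 8x + 27.
Step 3: lead(−14x³ − 49x² + 8x + 27) ÷ lead(D) = −14x³ ÷ 2x = −7x². Subtract (−7x²)·D = −14x³ − 49x². Remainder: 8x + 27.
Step 4: lead(8x + 27) ÷ lead(D) = 8x ÷ 2x = 4. Subtract (4)·D = 8x + 28. Remainder: −1.

Q(x) = −8x⁴ + 8x³ − 7x² + 4; R(x) = −1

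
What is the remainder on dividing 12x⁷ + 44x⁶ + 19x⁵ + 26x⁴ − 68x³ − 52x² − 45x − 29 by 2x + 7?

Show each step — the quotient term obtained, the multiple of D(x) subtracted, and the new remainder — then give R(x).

Step 1: lead(12x⁷ + 44x⁶ + 19x⁵ + 26x⁴ − 68x³ − 52x² − 45x − 29) ÷ lead(D) = 12x⁷ ÷ 2x = 6x⁶. Subtract (6x⁶)·D = 12x⁷ + 42x⁶. Remainder: 2x⁶ + 19x⁵ + 26x⁴ − 68x³ − 52x² − 45x − 29.
Step 2: lead(2x⁶ + 19x⁵ + 26x⁴ − 68x³ − 52x² − 45x − 29) ÷ lead(D) = 2x⁶ ÷ 2x = x⁵. Subtract (x⁵)·D = 2x⁶ + 7x⁵. Remainder: 12x⁵ + 26x⁴ − 68x³ − 52x² − 45x − 29.
Step 3: lead(12x⁵ + 26x⁴ − 68x³ − 52x² − 45x − 29) ÷ lead(D) = 12x⁵ ÷ 2x = 6x⁴. Subtract (6x⁴)·D = 12x⁵ + 42x⁴. Remainder: −16x⁴ − 68x³ − 52x² − 45x − 29.
Step 4: lead(−16x⁴ − 68x³ − 52x² − 45x − 29) ÷ lead(D) = −16x⁴ ÷ 2x = −8x³. Subtract (−8x³)·D = −16x⁴ − 56x³. Remainder: −12x³ − 52x² − 45x − 29.
Step 5: lead(−12x³ − 52x² − 45x − 29) ÷ lead(D) = −12x³ ÷ 2x = −6x². Subtract (−6x²)·D = −12x³ − 42x². Remainder: −10x² − 45x − 29.
Step 6: lead(−10x² − 45x − 29) ÷ lead(D) = −10x² ÷ 2x = −5x. Subtract (−5x)·D = −10x² − 35x. Remainder: −10x − 29.
Step 7: lead(−10x − 29) ÷ lead(D) = −10x ÷ 2x = −5. Subtract (−5)·D = −10x − 35. Remainder: 6.

R(x) = 6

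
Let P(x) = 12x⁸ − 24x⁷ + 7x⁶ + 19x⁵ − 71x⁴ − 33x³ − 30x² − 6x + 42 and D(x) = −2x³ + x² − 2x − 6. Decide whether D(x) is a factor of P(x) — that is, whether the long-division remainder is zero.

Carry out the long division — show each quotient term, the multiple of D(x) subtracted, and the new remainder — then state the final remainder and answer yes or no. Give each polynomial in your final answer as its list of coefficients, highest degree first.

Step 1: lead(12x⁸ − 24x⁷ + 7x⁶ + 19x⁵ − 71x⁴ − 33x³ − 30x² − 6x + 42) ÷ lead(D) = 12x⁸ ÷ −2x³ = −6x⁵. Subtract (−6x⁵)·D = 12x⁸ − 6x⁷ + 12x⁶ + 36x⁵. Remainder: −18x⁷ − 5x⁶ − 17x⁵ − 71x⁴ − 33x³ − 30x² − 6x + 42.
Step 2: lead(−18x⁷ − 5x⁶ − 17x⁵ − 71x⁴ − 33x³ − 30x² − 6x + 42) ÷ lead(D) = −18x⁷ ÷ −2x³ = 9x⁴. Subtract (9x⁴)·D = −18x⁷ + 9x⁶ − 18x⁵ − 54x⁴. Remainder: −14x⁶ + x⁵ − 17x⁴ − 33x³ − 30x² − 6x + 42.
Step 3: lead(−14x⁶ + x⁵ − 17x⁴ − 33x³ − 30x² − 6x + 42) ÷ lead(D) = −14x⁶ ÷ −2x³ = 7x³. Subtract (7x³)·D = −14x⁶ + 7x⁵ − 14x⁴ − 42x³. Remainder: −6x⁵ − 3x⁴ + 9x³ − 30x² − 6x + 42.
Step 4: lead(−6x⁵ − 3x⁴ + 9x³ − 30x² − 6x + 42) ÷ lead(D) = −6x⁵ ÷ −2x³ = 3x². Subtract (3x²)·D = −6x⁵ + 3x⁴ − 6x³ − 18x². Remainder: −6x⁴ + 15x³ − 12x² − 6x + 42.
Step 5: lead(−6x⁴ + 15x³ − 12x² − 6x + 42) ÷ lead(D) = −6x⁴ ÷ −2x³ = 3x. Subtract (3x)·D = −6x⁴ + 3x³ − 6x² − 18x. Remainder: 12x³ − 6x² + 12x + 42.
Step 6: lead(12x³ − 6x² + 12x + 42) ÷ lead(D) = 12x³ ÷ −2x³ = −6. Subtract (−6)·D = 12x³ − 6x² + 12x + 36. Remainder: 6.

R = [6], so D(x) is not a factor of P(x). no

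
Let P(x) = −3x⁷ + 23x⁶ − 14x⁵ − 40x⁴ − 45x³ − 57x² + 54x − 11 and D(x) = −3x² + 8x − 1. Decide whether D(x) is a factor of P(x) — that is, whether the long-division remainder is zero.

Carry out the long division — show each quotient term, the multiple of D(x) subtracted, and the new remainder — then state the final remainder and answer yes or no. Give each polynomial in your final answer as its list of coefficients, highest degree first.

R = [-5], so D(x) is not a factor of P(x). no

Step 1: lead(−3x⁷ + 23x⁶ − 14x⁵ − 40x⁴ − 45x³ − 57x² + 54x − 11) ÷ lead(D) = −3x⁷ ÷ −3x² = x⁵. Subtract (x⁵)·D = −3x⁷ + 8x⁶ − x⁵. Remainder: 15x⁶ − 13x⁵ − 40x⁴ − 45x³ − 57x² + 54x − 11.
Step 2: lead(15x⁶ − 13x⁵ − 40x⁴ − 45x³ − 57x² + 54x − 11) ÷ lead(D) = 15x⁶ ÷ −3x² = −5x⁴. Subtract (−5x⁴)·D = 15x⁶ − 40x⁵ + 5x⁴. Remainder: 27x⁵ − 45x⁴ − 45x³ − 57x² + 54x − 11.
Step 3: lead(27x⁵ − 45x⁴ − 45x³ − 57x² + 54x − 11) ÷ lead(D) = 27x⁵ ÷ −3x² = −9x³. Subtract (−9x³)·D = 27x⁵ − 72x⁴ + 9x³. Remainder: 27x⁴ − 54x³ − 57x² + 54x − 11.
Step 4: lead(27x⁴ − 54x³ − 57x² + 54x − 11) ÷ lead(D) = 27x⁴ ÷ −3x² = −9x². Subtract (−9x²)·D = 27x⁴ − 72x³ + 9x². Remainder: 18x³ − 66x² + 54x − 11.
Step 5: lead(18x³ − 66x² + 54x − 11) ÷ lead(D) = 18x³ ÷ −3x² = −6x. Subtract (−6x)·D = 18x³ − 48x² + 6x. Remainder: −18x² + 48x − 11.
Step 6: lead(−18x² + 48x − 11) ÷ lead(D) = −18x² ÷ −3x² = 6. Subtract (6)·D = −18x² + 48x − 6. Remainder: −5.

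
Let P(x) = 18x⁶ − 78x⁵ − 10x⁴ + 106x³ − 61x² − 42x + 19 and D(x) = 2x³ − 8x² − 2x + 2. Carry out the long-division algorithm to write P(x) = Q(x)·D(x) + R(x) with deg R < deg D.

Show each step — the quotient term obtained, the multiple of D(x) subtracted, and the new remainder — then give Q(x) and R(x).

Q(x) = 9x³ − 3x² − 8x + 9; R(x) = x² − 8x + 1

Step 1: lead(18x⁶ − 78x⁵ − 10x⁴ + 106x³ − 61x² − 42x + 19) ÷ lead(D) = 18x⁶ ÷ 2x³ = 9x³. Subtract (9x³)·D = 18x⁶ − 72x⁵ − 18x⁴ + 18x³. Remainder: −6x⁵ + 8x⁴ + 88x³ − 61x² − 42x + 19.
Step 2: lead(−6x⁵ + 8x⁴ + 88x³ − 61x² − 42x + 19) ÷ lead(D) = −6x⁵ ÷ 2x³ = −3x². Subtract (−3x²)·D = −6x⁵ + 24x⁴ + 6x³ − 6x². Remainder: −16x⁴ + 82x³ − 55x² − 42x + 19.
Step 3: lead(−16x⁴ + 82x³ − 55x² − 42x + 19) ÷ lead(D) = −16x⁴ ÷ 2x³ = −8x. Subtract (−8x)·D = −16x⁴ + 64x³ + 16x² − 16x. Remainder: 18x³ − 71x² − 26x + 19.
Step 4: lead(18x³ − 71x² − 26x + 19) ÷ lead(D) = 18x³ ÷ 2x³ = 9. Subtract (9)·D = 18x³ − 72x² − 18x + 18. Remainder: x² − 8x + 1.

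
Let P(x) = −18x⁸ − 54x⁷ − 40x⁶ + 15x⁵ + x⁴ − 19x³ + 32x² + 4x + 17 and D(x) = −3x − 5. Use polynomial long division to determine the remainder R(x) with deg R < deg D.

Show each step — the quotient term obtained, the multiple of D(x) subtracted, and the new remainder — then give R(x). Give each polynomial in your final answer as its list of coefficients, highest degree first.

Step 1: lead(−18x⁸ − 54x⁷ − 40x⁶ + 15x⁵ + x⁴ − 19x³ + 32x² + 4x + 17) ÷ lead(D) = −18x⁸ ÷ −3x = 6x⁷. Subtract (6x⁷)·D = −18x⁸ − 30x⁷. Remainder: −24x⁷ − 40x⁶ + 15x⁵ + x⁴ − 19x³ + 32x² + 4x + 17.
Step 2: lead(−24x⁷ − 40x⁶ + 15x⁵ + x⁴ − 19x³ + 32x² + 4x + 17) ÷ lead(D) = −24x⁷ ÷ −3x = 8x⁶. Subtract (8x⁶)·D = −24x⁷ − 40x⁶. Remainder: 15x⁵ + x⁴ − 19x³ + 32x² + 4x + 17.
Step 3: lead(15x⁵ + x⁴ − 19x³ + 32x² + 4x + 17) ÷ lead(D) = 15x⁵ ÷ −3x = −5x⁴. Subtract (−5x⁴)·D = 15x⁵ + 25x⁴. Remainder: −24x⁴ − 19x³ + 32x² + 4x + 17.
Step 4: lead(−24x⁴ − 19x³ + 32x² + 4x + 17) ÷ lead(D) = −24x⁴ ÷ −3x = 8x³. Subtract (8x³)·D = −24x⁴ − 40x³. Remainder: 21x³ + 32x² + 4x + 17.
Step 5: lead(21x³ + 32x² + 4x + 17) ÷ lead(D) = 21x³ ÷ −3x = −7x². Subtract (−7x²)·D = 21x³ + 35x². Remainder: −3x² + 4x + 17.
Step 6: lead(−3x² + 4x + 17) ÷ lead(D) = −3x² ÷ −3x = x. Subtract (x)·D = −3x² − 5x. Remainder: 9x + 17.
Step 7: lead(9x + 17) ÷ lead(D) = 9x ÷ −3x = −3. Subtract (−3)·D = 9x + 15. Remainder: 2.

R = [2]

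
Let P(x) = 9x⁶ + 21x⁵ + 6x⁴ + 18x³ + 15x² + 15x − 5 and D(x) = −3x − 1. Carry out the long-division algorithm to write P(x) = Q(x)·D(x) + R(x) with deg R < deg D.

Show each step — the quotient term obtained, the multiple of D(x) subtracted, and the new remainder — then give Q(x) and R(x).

Q(x) = −3x⁵ − 6x⁴ − 6x² − 3x − 4; R(x) = −9

Step 1: lead(9x⁶ + 21x⁵ + 6x⁴ + 18x³ + 15x² + 15x − 5) ÷ lead(D) = 9x⁶ ÷ −3x = −3x⁵. Subtract (−3x⁵)·D = 9x⁶ + 3x⁵. Remainder: 18x⁵ + 6x⁴ + 18x³ + 15x² + 15x − 5.
Step 2: lead(18x⁵ + 6x⁴ + 18x³ + 15x² + 15x − 5) ÷ lead(D) = 18x⁵ ÷ −3x = −6x⁴. Subtract (−6x⁴)·D = 18x⁵ + 6x⁴. Remainder: 18x³ + 15x² + 15x − 5.
Step 3: lead(18x³ + 15x² + 15x − 5) ÷ lead(D) = 18x³ ÷ −3x = −6x². Subtract (−6x²)·D = 18x³ + 6x². Remainder: 9x² + 15x − 5.
Step 4: lead(9x² + 15x − 5) ÷ lead(D) = 9x² ÷ −3x = −3x. Subtract (−3x)·D = 9x² + 3x. Remainder: 12x − 5.
Step 5: lead(12x − 5) ÷ lead(D) = 12x ÷ −3x = −4. Subtract (−4)·D = 12x + 4. Remainder: −9.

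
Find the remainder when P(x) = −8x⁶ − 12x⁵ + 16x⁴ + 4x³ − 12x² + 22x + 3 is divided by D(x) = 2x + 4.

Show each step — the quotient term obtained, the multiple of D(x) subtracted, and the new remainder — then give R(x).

R(x) = 7

Step 1: lead(−8x⁶ − 12x⁵ + 16x⁴ + 4x³ − 12x² + 22x + 3) ÷ lead(D) = −8x⁶ ÷ 2x = −4x⁵. Subtract (−4x⁵)·D = −8x⁶ − 16x⁵. Remainder: 4x⁵ + 16x⁴ + 4x³ − 12x² + 22x + 3.
Step 2: lead(4x⁵ + 16x⁴ + 4x³ − 12x² + 22x + 3) ÷ lead(D) = 4x⁵ ÷ 2x = 2x⁴. Subtract (2x⁴)·D = 4x⁵ + 8x⁴. Remainder: 8x⁴ + 4x³ − 12x² + 22x + 3.
Step 3: lead(8x⁴ + 4x³ − 12x² + 22x + 3) ÷ lead(D) = 8x⁴ ÷ 2x = 4x³. Subtract (4x³)·D = 8x⁴ + 16x³. Remainder: −12x³ − 12x² + 22x + 3.
Step 4: lead(−12x³ − 12x² + 22x + 3) ÷ lead(D) = −12x³ ÷ 2x = −6x². Subtract (−6x²)·D = −12x³ − 24x². Remainder: 12x² + 22x + 3.
Step 5: lead(12x² + 22x + 3) ÷ lead(D) = 12x² ÷ 2x = 6x. Subtract (6x)·D = 12x² + 24x. Remainder: −2x + 3.
Step 6: lead(−2x + 3) ÷ lead(D) = −2x ÷ 2x = −1. Subtract (−1)·D = −2x − 4. Remainder: 7.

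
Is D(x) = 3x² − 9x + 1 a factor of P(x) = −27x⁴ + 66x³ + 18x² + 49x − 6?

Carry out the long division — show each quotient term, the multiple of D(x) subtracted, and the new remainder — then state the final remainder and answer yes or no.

Step 1: lead(−27x⁴ + 66x³ + 18x² + 49x − 6) ÷ lead(D) = −27x⁴ ÷ 3x² = −9x². Subtract (−9x²)·D = −27x⁴ + 81x³ − 9x². Remainder: −15x³ + 27x² + 49x − 6.
Step 2: lead(−15x³ + 27x² + 49x − 6) ÷ lead(D) = −15x³ ÷ 3x² = −5x. Subtract (−5x)·D = −15x³ + 45x² − 5x. Remainder: −18x² + 54x − 6.
Step 3: lead(−18x² + 54x − 6) ÷ lead(D) = −18x² ÷ 3x² = −6. Subtract (−6)·D = −18x² + 54x − 6. Remainder: 0.

R(x) = 0, so D(x) is a factor of P(x). yes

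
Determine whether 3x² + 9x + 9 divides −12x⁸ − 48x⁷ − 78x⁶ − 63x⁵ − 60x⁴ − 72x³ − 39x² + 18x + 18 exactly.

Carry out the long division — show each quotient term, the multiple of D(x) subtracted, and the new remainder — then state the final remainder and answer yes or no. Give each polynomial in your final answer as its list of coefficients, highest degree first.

Step 1: lead(−12x⁸ − 48x⁷ − 78x⁶ − 63x⁵ − 60x⁴ − 72x³ − 39x² + 18x + 18) ÷ lead(D) = −12x⁸ ÷ 3x² = −4x⁶. Subtract (−4x⁶)·D = −12x⁸ − 36x⁷ − 36x⁶. Remainder: −12x⁷ − 42x⁶ − 63x⁵ − 60x⁴ − 72x³ − 39x² + 18x + 18.
Step 2: lead(−12x⁷ − 42x⁶ − 63x⁵ − 60x⁴ − 72x³ − 39x² + 18x + 18) ÷ lead(D) = −12x⁷ ÷ 3x² = −4x⁵. Subtract (−4x⁵)·D = −12x⁷ − 36x⁶ − 36x⁵. Remainder: −6x⁶ − 27x⁵ − 60x⁴ − 72x³ − 39x² + 18x + 18.
Step 3: lead(−6x⁶ − 27x⁵ − 60x⁴ − 72x³ − 39x² + 18x + 18) ÷ lead(D) = −6x⁶ ÷ 3x² = −2x⁴. Subtract (−2x⁴)·D = −6x⁶ − 18x⁵ − 18x⁴. Remainder: −9x⁵ − 42x⁴ − 72x³ − 39x² + 18x + 18.
Step 4: lead(−9x⁵ − 42x⁴ − 72x³ − 39x² + 18x + 18) ÷ lead(D) = −9x⁵ ÷ 3x² = −3x³. Subtract (−3x³)·D = −9x⁵ − 27x⁴ − 27x³. Remainder: −15x⁴ − 45x³ − 39x² + 18x + 18.
Step 5: lead(−15x⁴ − 45x³ − 39x² + 18x + 18) ÷ lead(D) = −15x⁴ ÷ 3x² = −5x². Subtract (−5x²)·D = −15x⁴ − 45x³ − 45x². Remainder: 6x² + 18x + 18.
Step 6: lead(6x² + 18x + 18) ÷ lead(D) = 6x² ÷ 3x² = 2. Subtract (2)·D = 6x² + 18x + 18. Remainder: 0.

R = [0], so D(x) is a factor of P(x). yes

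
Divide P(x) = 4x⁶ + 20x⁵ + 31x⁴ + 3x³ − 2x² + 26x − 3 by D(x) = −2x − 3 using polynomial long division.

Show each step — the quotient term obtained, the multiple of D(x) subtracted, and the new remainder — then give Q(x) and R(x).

Step 1: lead(4x⁶ + 20x⁵ + 31x⁴ + 3x³ − 2x² + 26x − 3) ÷ lead(D) = 4x⁶ ÷ −2x = −2x⁵. Subtract (−2x⁵)·D = 4x⁶ + 6x⁵. Remainder: 14x⁵ + 31x⁴ + 3x³ − 2x² + 26x − 3.
Step 2: lead(14x⁵ + 31x⁴ + 3x³ − 2x² + 26x − 3) ÷ lead(D) = 14x⁵ ÷ −2x = −7x⁴. Subtract (−7x⁴)·D = 14x⁵ + 21x⁴. Remainder: 10x⁴ + 3x³ − 2x² + 26x − 3.
Step 3: lead(10x⁴ + 3x³ − 2x² + 26x − 3) ÷ lead(D) = 10x⁴ ÷ −2x = −5x³. Subtract (−5x³)·D = 10x⁴ + 15x³. Remainder: −12x³ − 2x² + 26x − 3.
Step 4: lead(−12x³ − 2x² + 26x − 3) ÷ lead(D) = −12x³ ÷ −2x = 6x². Subtract (6x²)·D = −12x³ − 18x². Remainder: 16x² + 26x − 3.
Step 5: lead(16x² + 26x − 3) ÷ lead(D) = 16x² ÷ −2x = −8x. Subtract (−8x)·D = 16x² + 24x. Remainder: 2x − 3.
Step 6: lead(2x − 3) ÷ lead(D) = 2x ÷ −2x = −1. Subtract (−1)·D = 2x + 3. Remainder: −6.

Q(x) = −2x⁵ − 7x⁴ − 5x³ + 6x² − 8x − 1; R(x) = −6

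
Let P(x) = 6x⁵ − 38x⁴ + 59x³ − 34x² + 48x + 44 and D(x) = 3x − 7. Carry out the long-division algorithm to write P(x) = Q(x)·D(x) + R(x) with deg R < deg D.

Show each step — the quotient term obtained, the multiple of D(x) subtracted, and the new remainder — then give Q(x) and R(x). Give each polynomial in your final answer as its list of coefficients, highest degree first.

Step 1: lead(6x⁵ − 38x⁴ + 59x³ − 34x² + 48x + 44) ÷ lead(D) = 6x⁵ ÷ 3x = 2x⁴. Subtract (2x⁴)·D = 6x⁵ − 14x⁴. Remainder: −24x⁴ + 59x³ − 34x² + 48x + 44.
Step 2: lead(−24x⁴ + 59x³ − 34x² + 48x + 44) ÷ lead(D) = −24x⁴ ÷ 3x = −8x³. Subtract (−8x³)·D = −24x⁴ + 56x³. Remainder: 3x³ − 34x² + 48x + 44.
Step 3: lead(3x³ − 34x² + 48x + 44) ÷ lead(D) = 3x³ ÷ 3x = x². Subtract (x²)·D = 3x³ − 7x². Remainder: −27x² + 48x + 44.
Step 4: lead(−27x² + 48x + 44) ÷ lead(D) = −27x² ÷ 3x = −9x. Subtract (−9x)·D = −27x² + 63x. Remainder: −15x + 44.
Step 5: lead(−15x + 44) ÷ lead(D) = −15x ÷ 3x = −5. Subtract (−5)·D = −15x + 35. Remainder: 9.

Q = [2, -8, 1, -9, -5]; R = [9]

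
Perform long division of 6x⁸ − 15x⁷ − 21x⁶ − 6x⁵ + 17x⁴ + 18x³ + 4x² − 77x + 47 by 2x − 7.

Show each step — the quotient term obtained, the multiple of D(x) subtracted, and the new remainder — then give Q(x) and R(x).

Step 1: lead(6x⁸ − 15x⁷ − 21x⁶ − 6x⁵ + 17x⁴ + 18x³ + 4x² − 77x + 47) ÷ lead(D) = 6x⁸ ÷ 2x = 3x⁷. Subtract (3x⁷)·D = 6x⁸ − 21x⁷. Remainder: 6x⁷ − 21x⁶ − 6x⁵ + 17x⁴ + 18x³ + 4x² − 77x + 47.
Step 2: lead(6x⁷ − 21x⁶ − 6x⁵ + 17x⁴ + 18x³ + 4x² − 77x + 47) ÷ lead(D) = 6x⁷ ÷ 2x = 3x⁶. Subtract (3x⁶)·D = 6x⁷ − 21x⁶. Remainder: −6x⁵ + 17x⁴ + 18x³ + 4x² − 77x + 47.
Step 3: lead(−6x⁵ + 17x⁴ + 18x³ + 4x² − 77x + 47) ÷ lead(D) = −6x⁵ ÷ 2x = −3x⁴. Subtract (−3x⁴)·D = −6x⁵ + 21x⁴. Remainder: −4x⁴ + 18x³ + 4x² − 77x + 47.
Step 4: lead(−4x⁴ + 18x³ + 4x² − 77x + 47) ÷ lead(D) = −4x⁴ ÷ 2x = −2x³. Subtract (−2x³)·D = −4x⁴ + 14x³. Remainder: 4x³ + 4x² − 77x + 47.
Step 5: lead(4x³ + 4x² − 77x + 47) ÷ lead(D) = 4x³ ÷ 2x = 2x². Subtract (2x²)·D = 4x³ − 14x². Remainder: 18x² − 77x + 47.
Step 6: lead(18x² − 77x + 47) ÷ lead(D) = 18x² ÷ 2x = 9x. Subtract (9x)·D = 18x² − 63x. Remainder: −14x + 47.
Step 7: lead(−14x + 47) ÷ lead(D) = −14x ÷ 2x = −7. Subtract (−7)·D = −14x + 49. Remainder: −2.

Q(x) = 3x⁷ + 3x⁶ − 3x⁴ − 2x³ + 2x² + 9x − 7; R(x) = −2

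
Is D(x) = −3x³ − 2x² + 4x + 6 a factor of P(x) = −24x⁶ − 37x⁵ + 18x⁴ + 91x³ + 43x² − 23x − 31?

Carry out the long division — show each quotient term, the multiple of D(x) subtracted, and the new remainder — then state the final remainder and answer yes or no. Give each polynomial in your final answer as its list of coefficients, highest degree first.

Step 1: lead(−24x⁶ − 37x⁵ + 18x⁴ + 91x³ + 43x² − 23x − 31) ÷ lead(D) = −24x⁶ ÷ −3x³ = 8x³. Subtract (8x³)·D = −24x⁶ − 16x⁵ + 32x⁴ + 48x³. Remainder: −21x⁵ − 14x⁴ + 43x³ + 43x² − 23x − 31.
Step 2: lead(−21x⁵ − 14x⁴ + 43x³ + 43x² − 23x − 31) ÷ lead(D) = −21x⁵ ÷ −3x³ = 7x². Subtract (7x²)·D = −21x⁵ − 14x⁴ + 28x³ + 42x². Remainder: 15x³ + x² − 23x − 31.
Step 3: lead(15x³ + x² − 23x − 31) ÷ lead(D) = 15x³ ÷ −3x³ = −5. Subtract (−5)·D = 15x³ + 10x² − 20x − 30. Remainder: −9x² − 3x − 1.

R = [-9, -3, -1], so D(x) is not a factor of P(x). no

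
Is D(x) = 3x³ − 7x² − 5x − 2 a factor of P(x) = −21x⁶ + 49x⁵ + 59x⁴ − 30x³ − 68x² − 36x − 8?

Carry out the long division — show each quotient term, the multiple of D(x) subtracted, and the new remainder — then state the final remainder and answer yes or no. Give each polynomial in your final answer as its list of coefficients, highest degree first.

Step 1: lead(−21x⁶ + 49x⁵ + 59x⁴ − 30x³ − 68x² − 36x − 8) ÷ lead(D) = −21x⁶ ÷ 3x³ = −7x³. Subtract (−7x³)·D = −21x⁶ + 49x⁵ + 35x⁴ + 14x³. Remainder: 24x⁴ − 44x³ − 68x² − 36x − 8.
Step 2: lead(24x⁴ − 44x³ − 68x² − 36x − 8) ÷ lead(D) = 24x⁴ ÷ 3x³ = 8x. Subtract (8x)·D = 24x⁴ − 56x³ − 40x² − 16x. Remainder: 12x³ − 28x² − 20x − 8.
Step 3: lead(12x³ − 28x² − 20x − 8) ÷ lead(D) = 12x³ ÷ 3x³ = 4. Subtract (4)·D = 12x³ − 28x² − 20x − 8. Remainder: 0.

R = [0], so D(x) is a factor of P(x). yes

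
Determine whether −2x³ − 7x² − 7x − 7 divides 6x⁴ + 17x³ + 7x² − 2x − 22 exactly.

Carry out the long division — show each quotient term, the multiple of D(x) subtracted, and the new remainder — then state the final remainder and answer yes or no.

R(x) = −9x − 8, so D(x) is not a factor of P(x). no

Step 1: lead(6x⁴ + 17x³ + 7x² − 2x − 22) ÷ lead(D) = 6x⁴ ÷ −2x³ = −3x. Subtract (−3x)·D = 6x⁴ + 21x³ + 21x² + 21x. Remainder: −4x³ − 14x² − 23x − 22.
Step 2: lead(−4x³ − 14x² − 23x − 22) ÷ lead(D) = −4x³ ÷ −2x³ = 2. Subtract (2)·D = −4x³ − 14x² − 14x − 14. Remainder: −9x − 8.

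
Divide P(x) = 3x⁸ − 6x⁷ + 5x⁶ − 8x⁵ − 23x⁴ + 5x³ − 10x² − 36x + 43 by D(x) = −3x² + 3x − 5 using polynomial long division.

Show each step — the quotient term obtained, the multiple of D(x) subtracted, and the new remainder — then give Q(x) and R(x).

Q(x) = −x⁶ + x⁵ + x⁴ + 2x³ + 8x² + 3x − 7; R(x) = 8

Step 1: lead(3x⁸ − 6x⁷ + 5x⁶ − 8x⁵ − 23x⁴ + 5x³ − 10x² − 36x + 43) ÷ lead(D) = 3x⁸ ÷ −3x² = −x⁶. Subtract (−x⁶)·D = 3x⁸ − 3x⁷ + 5x⁶. Remainder: −3x⁷ − 8x⁵ − 23x⁴ + 5x³ − 10x² − 36x + 43.
Step 2: lead(−3x⁷ − 8x⁵ − 23x⁴ + 5x³ − 10x² − 36x + 43) ÷ lead(D) = −3x⁷ ÷ −3x² = x⁵. Subtract (x⁵)·D = −3x⁷ + 3x⁶ − 5x⁵. Remainder: −3x⁶ − 3x⁵ − 23x⁴ + 5x³ − 10x² − 36x + 43.
Step 3: lead(−3x⁶ − 3x⁵ − 23x⁴ + 5x³ − 10x² − 36x + 43) ÷ lead(D) = −3x⁶ ÷ −3x² = x⁴. Subtract (x⁴)·D = −3x⁶ + 3x⁵ − 5x⁴. Remainder: −6x⁵ − 18x⁴ + 5x³ − 10x² − 36x + 43.
Step 4: lead(−6x⁵ − 18x⁴ + 5x³ − 10x² − 36x + 43) ÷ lead(D) = −6x⁵ ÷ −3x² = 2x³. Subtract (2x³)·D = −6x⁵ + 6x⁴ − 10x³. Remainder: −24x⁴ + 15x³ − 10x² − 36x + 43.
Step 5: lead(−24x⁴ + 15x³ − 10x² − 36x + 43) ÷ lead(D) = −24x⁴ ÷ −3x² = 8x². Subtract (8x²)·D = −24x⁴ + 24x³ − 40x². Remainder: −9x³ + 30x² − 36x + 43.
Step 6: lead(−9x³ + 30x² − 36x + 43) ÷ lead(D) = −9x³ ÷ −3x² = 3x. Subtract (3x)·D = −9x³ + 9x² − 15x. Remainder: 21x² − 21x + 43.
Step 7: lead(21x² − 21x + 43) ÷ lead(D) = 21x² ÷ −3x² = −7. Subtract (−7)·D = 21x² − 21x + 35. Remainder: 8.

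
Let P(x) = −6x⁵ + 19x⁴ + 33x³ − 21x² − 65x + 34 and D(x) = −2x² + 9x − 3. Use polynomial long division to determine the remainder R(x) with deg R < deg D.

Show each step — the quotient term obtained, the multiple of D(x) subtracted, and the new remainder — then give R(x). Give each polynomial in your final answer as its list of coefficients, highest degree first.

Step 1: lead(−6x⁵ + 19x⁴ + 33x³ − 21x² − 65x + 34) ÷ lead(D) = −6x⁵ ÷ −2x² = 3x³. Subtract (3x³)·D = −6x⁵ + 27x⁴ − 9x³. Remainder: −8x⁴ + 42x³ − 21x² − 65x + 34.
Step 2: lead(−8x⁴ + 42x³ − 21x² − 65x + 34) ÷ lead(D) = −8x⁴ ÷ −2x² = 4x². Subtract (4x²)·D = −8x⁴ + 36x³ − 12x². Remainder: 6x³ − 9x² − 65x + 34.
Step 3: lead(6x³ − 9x² − 65x + 34) ÷ lead(D) = 6x³ ÷ −2x² = −3x. Subtract (−3x)·D = 6x³ − 27x² + 9x. Remainder: 18x² − 74x + 34.
Step 4: lead(18x² − 74x + 34) ÷ lead(D) = 18x² ÷ −2x² = −9. Subtract (−9)·D = 18x² − 81x + 27. Remainder: 7x + 7.

R = [7, 7]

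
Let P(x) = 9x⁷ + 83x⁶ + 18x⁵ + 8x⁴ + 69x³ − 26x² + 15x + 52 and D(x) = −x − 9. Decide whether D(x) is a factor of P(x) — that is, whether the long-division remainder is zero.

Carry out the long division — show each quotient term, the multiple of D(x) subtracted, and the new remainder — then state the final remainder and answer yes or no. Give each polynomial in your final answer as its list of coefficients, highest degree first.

R = [-2], so D(x) is not a factor of P(x). no

Step 1: lead(9x⁷ + 83x⁶ + 18x⁵ + 8x⁴ + 69x³ − 26x² + 15x + 52) ÷ lead(D) = 9x⁷ ÷ −x = −9x⁶. Subtract (−9x⁶)·D = 9x⁷ + 81x⁶. Remainder: 2x⁶ + 18x⁵ + 8x⁴ + 69x³ − 26x² + 15x + 52.
Step 2: lead(2x⁶ + 18x⁵ + 8x⁴ + 69x³ − 26x² + 15x + 52) ÷ lead(D) = 2x⁶ ÷ −x = −2x⁵. Subtract (−2x⁵)·D = 2x⁶ + 18x⁵. Remainder: 8x⁴ + 69x³ − 26x² + 15x + 52.
Step 3: lead(8x⁴ + 69x³ − 26x² + 15x + 52) ÷ lead(D) = 8x⁴ ÷ −x = −8x³. Subtract (−8x³)·D = 8x⁴ + 72x³. Remainder: −3x³ − 26x² + 15x + 52.
Step 4: lead(−3x³ − 26x² + 15x + 52) ÷ lead(D) = −3x³ ÷ −x = 3x². Subtract (3x²)·D = −3x³ − 27x². Remainder: x² + 15x + 52.
Step 5: lead(x² + 15x + 52) ÷ lead(D) = x² ÷ −x = −x. Subtract (−x)·D = x² + 9x. Remainder: 6x + 52.
Step 6: lead(6x + 52) ÷ lead(D) = 6x ÷ −x = −6. Subtract (−6)·D = 6x + 54. Remainder: −2.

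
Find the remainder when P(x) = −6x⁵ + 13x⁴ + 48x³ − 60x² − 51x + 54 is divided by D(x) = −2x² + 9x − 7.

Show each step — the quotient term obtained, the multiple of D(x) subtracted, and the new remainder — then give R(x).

Step 1: lead(−6x⁵ + 13x⁴ + 48x³ − 60x² − 51x + 54) ÷ lead(D) = −6x⁵ ÷ −2x² = 3x³. Subtract (3x³)·D = −6x⁵ + 27x⁴ − 21x³. Remainder: −14x⁴ + 69x³ − 60x² − 51x + 54.
Step 2: lead(−14x⁴ + 69x³ − 60x² − 51x + 54) ÷ lead(D) = −14x⁴ ÷ −2x² = 7x². Subtract (7x²)·D = −14x⁴ + 63x³ − 49x². Remainder: 6x³ − 11x² − 51x + 54.
Step 3: lead(6x³ − 11x² − 51x + 54) ÷ lead(D) = 6x³ ÷ −2x² = −3x. Subtract (−3x)·D = 6x³ − 27x² + 21x. Remainder: 16x² − 72x + 54.
Step 4: lead(16x² − 72x + 54) ÷ lead(D) = 16x² ÷ −2x² = −8. Subtract (−8)·D = 16x² − 72x + 56. Remainder: −2.

R(x) = −2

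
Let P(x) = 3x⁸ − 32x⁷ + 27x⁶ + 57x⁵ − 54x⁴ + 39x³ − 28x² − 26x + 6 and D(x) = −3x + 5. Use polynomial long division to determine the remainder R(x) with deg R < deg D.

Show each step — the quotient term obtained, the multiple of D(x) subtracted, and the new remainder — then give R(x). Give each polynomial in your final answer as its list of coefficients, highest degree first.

R = [-4]

Step 1: lead(3x⁸ − 32x⁷ + 27x⁶ + 57x⁵ − 54x⁴ + 39x³ − 28x² − 26x + 6) ÷ lead(D) = 3x⁸ ÷ −3x = −x⁷. Subtract (−x⁷)·D = 3x⁸ − 5x⁷. Remainder: −27x⁷ + 27x⁶ + 57x⁵ − 54x⁴ + 39x³ − 28x² − 26x + 6.
Step 2: lead(−27x⁷ + 27x⁶ + 57x⁵ − 54x⁴ + 39x³ − 28x² − 26x + 6) ÷ lead(D) = −27x⁷ ÷ −3x = 9x⁶. Subtract (9x⁶)·D = −27x⁷ + 45x⁶. Remainder: −18x⁶ + 57x⁵ − 54x⁴ + 39x³ − 28x² − 26x + 6.
Step 3: lead(−18x⁶ + 57x⁵ − 54x⁴ + 39x³ − 28x² − 26x + 6) ÷ lead(D) = −18x⁶ ÷ −3x = 6x⁵. Subtract (6x⁵)·D = −18x⁶ + 30x⁵. Remainder: 27x⁵ − 54x⁴ + 39x³ − 28x² − 26x + 6.
Step 4: lead(27x⁵ − 54x⁴ + 39x³ − 28x² − 26x + 6) ÷ lead(D) = 27x⁵ ÷ −3x = −9x⁴. Subtract (−9x⁴)·D = 27x⁵ − 45x⁴. Remainder: −9x⁴ + 39x³ − 28x² − 26x + 6.
Step 5: lead(−9x⁴ + 39x³ − 28x² − 26x + 6) ÷ lead(D) = −9x⁴ ÷ −3x = 3x³. Subtract (3x³)·D = −9x⁴ + 15x³. Remainder: 24x³ − 28x² − 26x + 6.
Step 6: lead(24x³ − 28x² − 26x + 6) ÷ lead(D) = 24x³ ÷ −3x = −8x². Subtract (−8x²)·D = 24x³ − 40x². Remainder: 12x² − 26x + 6.
Step 7: lead(12x² − 26x + 6) ÷ lead(D) = 12x² ÷ −3x = −4x. Subtract (−4x)·D = 12x² − 20x. Remainder: −6x + 6.
Step 8: lead(−6x + 6) ÷ lead(D) = −6x ÷ −3x = 2. Subtract (2)·D = −6x + 10. Remainder: −4.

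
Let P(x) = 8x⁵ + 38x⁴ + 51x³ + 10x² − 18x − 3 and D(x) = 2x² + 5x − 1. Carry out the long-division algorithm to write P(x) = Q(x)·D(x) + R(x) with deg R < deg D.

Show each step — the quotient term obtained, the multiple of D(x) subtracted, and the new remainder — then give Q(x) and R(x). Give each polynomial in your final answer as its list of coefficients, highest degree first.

Step 1: lead(8x⁵ + 38x⁴ + 51x³ + 10x² − 18x − 3) ÷ lead(D) = 8x⁵ ÷ 2x² = 4x³. Subtract (4x³)·D = 8x⁵ + 20x⁴ − 4x³. Remainder: 18x⁴ + 55x³ + 10x² − 18x − 3.
Step 2: lead(18x⁴ + 55x³ + 10x² − 18x − 3) ÷ lead(D) = 18x⁴ ÷ 2x² = 9x². Subtract (9x²)·D = 18x⁴ + 45x³ − 9x². Remainder: 10x³ + 19x² − 18x − 3.
Step 3: lead(10x³ + 19x² − 18x − 3) ÷ lead(D) = 10x³ ÷ 2x² = 5x. Subtract (5x)·D = 10x³ + 25x² − 5x. Remainder: −6x² − 13x − 3.
Step 4: lead(−6x² − 13x − 3) ÷ lead(D) = −6x² ÷ 2x² = −3. Subtract (−3)·D = −6x² − 15x + 3. Remainder: 2x − 6.

Q = [4, 9, 5, -3]; R = [2, -6]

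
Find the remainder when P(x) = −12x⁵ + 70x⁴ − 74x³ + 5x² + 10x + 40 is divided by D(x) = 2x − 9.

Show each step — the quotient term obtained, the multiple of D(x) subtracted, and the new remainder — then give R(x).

Step 1: lead(−12x⁵ + 70x⁴ − 74x³ + 5x² + 10x + 40) ÷ lead(D) = −12x⁵ ÷ 2x = −6x⁴. Subtract (−6x⁴)·D = −12x⁵ + 54x⁴. Remainder: 16x⁴ − 74x³ + 5x² + 10x + 40.
Step 2: lead(16x⁴ − 74x³ + 5x² + 10x + 40) ÷ lead(D) = 16x⁴ ÷ 2x = 8x³. Subtract (8x³)·D = 16x⁴ − 72x³. Remainder: −2x³ + 5x² + 10x + 40.
Step 3: lead(−2x³ + 5x² + 10x + 40) ÷ lead(D) = −2x³ ÷ 2x = −x². Subtract (−x²)·D = −2x³ + 9x². Remainder: −4x² + 10x + 40.
Step 4: lead(−4x² + 10x + 40) ÷ lead(D) = −4x² ÷ 2x = −2x. Subtract (−2x)·D = −4x² + 18x. Remainder: −8x + 40.
Step 5: lead(−8x + 40) ÷ lead(D) = −8x ÷ 2x = −4. Subtract (−4)·D = −8x + 36. Remainder: 4.

R(x) = 4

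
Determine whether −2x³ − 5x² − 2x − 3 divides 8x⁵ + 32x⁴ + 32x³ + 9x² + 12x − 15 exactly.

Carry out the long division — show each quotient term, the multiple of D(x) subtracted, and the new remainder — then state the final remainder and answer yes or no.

Step 1: lead(8x⁵ + 32x⁴ + 32x³ + 9x² + 12x − 15) ÷ lead(D) = 8x⁵ ÷ −2x³ = −4x². Subtract (−4x²)·D = 8x⁵ + 20x⁴ + 8x³ + 12x². Remainder: 12x⁴ + 24x³ − 3x² + 12x − 15.
Step 2: lead(12x⁴ + 24x³ − 3x² + 12x − 15) ÷ lead(D) = 12x⁴ ÷ −2x³ = −6x. Subtract (−6x)·D = 12x⁴ + 30x³ + 12x² + 18x. Remainder: −6x³ − 15x² − 6x − 15.
Step 3: lead(−6x³ − 15x² − 6x − 15) ÷ lead(D) = −6x³ ÷ −2x³ = 3. Subtract (3)·D = −6x³ − 15x² − 6x − 9. Remainder: −6.

R(x) = −6, so D(x) is not a factor of P(x). no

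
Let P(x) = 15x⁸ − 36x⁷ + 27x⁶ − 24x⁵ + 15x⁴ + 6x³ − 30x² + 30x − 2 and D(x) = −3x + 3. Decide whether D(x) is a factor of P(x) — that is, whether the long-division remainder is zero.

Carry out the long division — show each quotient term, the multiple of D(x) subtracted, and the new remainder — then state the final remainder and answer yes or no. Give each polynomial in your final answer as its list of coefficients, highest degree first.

Step 1: lead(15x⁸ − 36x⁷ + 27x⁶ − 24x⁵ + 15x⁴ + 6x³ − 30x² + 30x − 2) ÷ lead(D) = 15x⁸ ÷ −3x = −5x⁷. Subtract (−5x⁷)·D = 15x⁸ − 15x⁷. Remainder: −21x⁷ + 27x⁶ − 24x⁵ + 15x⁴ + 6x³ − 30x² + 30x − 2.
Step 2: lead(−21x⁷ + 27x⁶ − 24x⁵ + 15x⁴ + 6x³ − 30x² + 30x − 2) ÷ lead(D) = −21x⁷ ÷ −3x = 7x⁶. Subtract (7x⁶)·D = −21x⁷ + 21x⁶. Remainder: 6x⁶ − 24x⁵ + 15x⁴ + 6x³ − 30x² + 30x − 2.
Step 3: lead(6x⁶ − 24x⁵ + 15x⁴ + 6x³ − 30x² + 30x − 2) ÷ lead(D) = 6x⁶ ÷ −3x = −2x⁵. Subtract (−2x⁵)·D = 6x⁶ − 6x⁵. Remainder: −18x⁵ + 15x⁴ + 6x³ − 30x² + 30x − 2.
Step 4: lead(−18x⁵ + 15x⁴ + 6x³ − 30x² + 30x − 2) ÷ lead(D) = −18x⁵ ÷ −3x = 6x⁴. Subtract (6x⁴)·D = −18x⁵ + 18x⁴. Remainder: −3x⁴ + 6x³ − 30x² + 30x − 2.
Step 5: lead(−3x⁴ + 6x³ − 30x² + 30x − 2) ÷ lead(D) = −3x⁴ ÷ −3x = x³. Subtract (x³)·D = −3x⁴ + 3x³. Remainder: 3x³ − 30x² + 30x − 2.
Step 6: lead(3x³ − 30x² + 30x − 2) ÷ lead(D) = 3x³ ÷ −3x = −x². Subtract (−x²)·D = 3x³ − 3x². Remainder: −27x² + 30x − 2.
Step 7: lead(−27x² + 30x − 2) ÷ lead(D) = −27x² ÷ −3x = 9x. Subtract (9x)·D = −27x² + 27x. Remainder: 3x − 2.
Step 8: lead(3x − 2) ÷ lead(D) = 3x ÷ −3x = −1. Subtract (−1)·D = 3x − 3. Remainder: 1.

R = [1], so D(x) is not a factor of P(x). no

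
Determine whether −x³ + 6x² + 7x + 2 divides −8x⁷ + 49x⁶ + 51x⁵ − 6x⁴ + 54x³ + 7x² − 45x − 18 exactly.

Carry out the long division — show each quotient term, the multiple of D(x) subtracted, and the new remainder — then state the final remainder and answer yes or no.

R(x) = 0, so D(x) is a factor of P(x). yes

Step 1: lead(−8x⁷ + 49x⁶ + 51x⁵ − 6x⁴ + 54x³ + 7x² − 45x − 18) ÷ lead(D) = −8x⁷ ÷ −x³ = 8x⁴. Subtract (8x⁴)·D = −8x⁷ + 48x⁶ + 56x⁵ + 16x⁴. Remainder: x⁶ − 5x⁵ − 22x⁴ + 54x³ + 7x² − 45x − 18.
Step 2: lead(x⁶ − 5x⁵ − 22x⁴ + 54x³ + 7x² − 45x − 18) ÷ lead(D) = x⁶ ÷ −x³ = −x³. Subtract (−x³)·D = x⁶ − 6x⁵ − 7x⁴ − 2x³. Remainder: x⁵ − 15x⁴ + 56x³ + 7x² − 45x − 18.
Step 3: lead(x⁵ − 15x⁴ + 56x³ + 7x² − 45x − 18) ÷ lead(D) = x⁵ ÷ −x³ = −x². Subtract (−x²)·D = x⁵ − 6x⁴ − 7x³ − 2x². Remainder: −9x⁴ + 63x³ + 9x² − 45x − 18.
Step 4: lead(−9x⁴ + 63x³ + 9x² − 45x − 18) ÷ lead(D) = −9x⁴ ÷ −x³ = 9x. Subtract (9x)·D = −9x⁴ + 54x³ + 63x² + 18x. Remainder: 9x³ − 54x² − 63x − 18.
Step 5: lead(9x³ − 54x² − 63x − 18) ÷ lead(D) = 9x³ ÷ −x³ = −9. Subtract (−9)·D = 9x³ − 54x² − 63x − 18. Remainder: 0.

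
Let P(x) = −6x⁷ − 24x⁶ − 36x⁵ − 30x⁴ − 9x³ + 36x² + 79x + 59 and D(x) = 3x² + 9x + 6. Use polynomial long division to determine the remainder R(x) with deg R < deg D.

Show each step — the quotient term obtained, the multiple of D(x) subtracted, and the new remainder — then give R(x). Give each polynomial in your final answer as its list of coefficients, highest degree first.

Step 1: lead(−6x⁷ − 24x⁶ − 36x⁵ − 30x⁴ − 9x³ + 36x² + 79x + 59) ÷ lead(D) = −6x⁷ ÷ 3x² = −2x⁵. Subtract (−2x⁵)·D = −6x⁷ − 18x⁶ − 12x⁵. Remainder: −6x⁶ − 24x⁵ − 30x⁴ − 9x³ + 36x² + 79x + 59.
Step 2: lead(−6x⁶ − 24x⁵ − 30x⁴ − 9x³ + 36x² + 79x + 59) ÷ lead(D) = −6x⁶ ÷ 3x² = −2x⁴. Subtract (−2x⁴)·D = −6x⁶ − 18x⁵ − 12x⁴. Remainder: −6x⁵ − 18x⁴ − 9x³ + 36x² + 79x + 59.
Step 3: lead(−6x⁵ − 18x⁴ − 9x³ + 36x² + 79x + 59) ÷ lead(D) = −6x⁵ ÷ 3x² = −2x³. Subtract (−2x³)·D = −6x⁵ − 18x⁴ − 12x³. Remainder: 3x³ + 36x² + 79x + 59.
Step 4: lead(3x³ + 36x² + 79x + 59) ÷ lead(D) = 3x³ ÷ 3x² = x. Subtract (x)·D = 3x³ + 9x² + 6x. Remainder: 27x² + 73x + 59.
Step 5: lead(27x² + 73x + 59) ÷ lead(D) = 27x² ÷ 3x² = 9. Subtract (9)·D = 27x² + 81x + 54. Remainder: −8x + 5.

R = [-8, 5]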